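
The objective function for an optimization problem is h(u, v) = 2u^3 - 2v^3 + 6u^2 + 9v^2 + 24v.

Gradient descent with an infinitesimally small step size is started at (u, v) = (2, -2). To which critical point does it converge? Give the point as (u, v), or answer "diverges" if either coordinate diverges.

(0, -1)

h is separable, so gradient descent decouples: u follows -∂h/∂u, v follows -∂h/∂v.
∂h/∂u = 6u(u + 2); at u=2 this is 48, so u decreases.
∂h/∂v = -6(v - 4)(v + 1); at v=-2 this is -36, so v increases.
u converges to its nearest critical value 0 (a local min of the u-part); v converges to -1. The iterate converges to (0, -1).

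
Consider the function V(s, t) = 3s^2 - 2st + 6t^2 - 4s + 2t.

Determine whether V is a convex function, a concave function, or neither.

V is quadratic, so its Hessian is the constant matrix H = [[6, -2], [-2, 12]].
det(H) = 68, tr(H) = 18.
det(H) > 0 and tr(H) > 0, so H is positive definite everywhere: convex.

convex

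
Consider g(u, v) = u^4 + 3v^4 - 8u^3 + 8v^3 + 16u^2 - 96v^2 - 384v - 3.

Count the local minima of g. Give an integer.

4

g separates as a function of u plus a function of v, so ∇g=0 decouples.
∂g/∂u = 4u(u - 4)(u - 2) = 0 at u ∈ {0, 2, 4}; ∂g/∂v = 12(v - 4)(v + 2)(v + 4) = 0 at v ∈ {-4, -2, 4}.
The Hessian is diagonal: diag(g_uu, g_vv). Second derivatives: g_uu(0)=32, g_uu(2)=-16, g_uu(4)=32; g_vv(-4)=192, g_vv(-2)=-144, g_vv(4)=576.
Local minima occur where both diagonal entries positive: (0, -4), (0, 4), (4, -4), (4, 4). Count: 4.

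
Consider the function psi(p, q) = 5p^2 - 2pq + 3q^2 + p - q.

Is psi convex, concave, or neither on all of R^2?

convex

psi is quadratic, so its Hessian is the constant matrix H = [[10, -2], [-2, 6]].
det(H) = 56, tr(H) = 16.
det(H) > 0 and tr(H) > 0, so H is positive definite everywhere: convex.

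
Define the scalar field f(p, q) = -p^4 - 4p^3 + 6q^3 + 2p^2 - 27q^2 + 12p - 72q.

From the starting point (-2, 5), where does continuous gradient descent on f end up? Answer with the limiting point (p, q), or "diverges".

f is separable, so gradient descent decouples: p follows -∂f/∂p, q follows -∂f/∂q.
∂f/∂p = -4(p - 1)(p + 1)(p + 3); at p=-2 this is -12, so p increases.
∂f/∂q = 18(q - 4)(q + 1); at q=5 this is 108, so q decreases.
p converges to its nearest critical value -1 (a local min of the p-part); q converges to 4. The iterate converges to (-1, 4).

(-1, 4)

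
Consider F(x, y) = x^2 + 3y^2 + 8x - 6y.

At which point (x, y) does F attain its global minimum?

F(x,y) separates as P(x) + Q(y), so its minimum is min P + min Q.
P'(x) = 2x + 8 vanishes at x ∈ {-4}; Q'(y) = 6y - 6 vanishes at y ∈ {1}.
Local minima of P (where P''>0): P(-4)=-16. Local minima of Q: Q(1)=-3.
So the global minimum of F is P(-4) + Q(1) = -16 − 3 = -19, attained at (-4, 1).

(-4, 1)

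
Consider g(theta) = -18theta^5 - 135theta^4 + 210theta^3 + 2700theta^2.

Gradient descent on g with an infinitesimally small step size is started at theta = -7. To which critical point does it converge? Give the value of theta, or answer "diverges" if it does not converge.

-5

g'(theta) = -90theta(theta - 3)(theta + 4)(theta + 5), so g'(-7) = -37800.
Gradient descent moves in the -g' direction, i.e. theta is increasing.
The nearest critical point in that direction is theta = -5, where g'' = 3600 > 0 (a local minimum). The iterate converges there.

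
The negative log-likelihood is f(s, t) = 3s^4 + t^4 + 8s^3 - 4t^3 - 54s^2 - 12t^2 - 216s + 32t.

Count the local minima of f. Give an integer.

4

f separates as a function of s plus a function of t, so ∇f=0 decouples.
∂f/∂s = 12(s - 3)(s + 2)(s + 3) = 0 at s ∈ {-3, -2, 3}; ∂f/∂t = 4(t - 4)(t - 1)(t + 2) = 0 at t ∈ {-2, 1, 4}.
The Hessian is diagonal: diag(f_ss, f_tt). Second derivatives: f_ss(-3)=72, f_ss(-2)=-60, f_ss(3)=360; f_tt(-2)=72, f_tt(1)=-36, f_tt(4)=72.
Local minima occur where both diagonal entries positive: (-3, -2), (-3, 4), (3, -2), (3, 4). Count: 4.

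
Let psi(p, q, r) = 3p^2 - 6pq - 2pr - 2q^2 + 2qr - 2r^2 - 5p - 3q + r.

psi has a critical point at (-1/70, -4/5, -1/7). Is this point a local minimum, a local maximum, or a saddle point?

The Hessian is constant: H = [[6, -6, -2], [-6, -4, 2], [-2, 2, -4]].
Leading principal minors: Δ₁ = 6, Δ₂ = -60, Δ₃ = 280.
The minors fit neither the all-positive nor the alternating-sign pattern, so H is indefinite: a saddle point.

saddle point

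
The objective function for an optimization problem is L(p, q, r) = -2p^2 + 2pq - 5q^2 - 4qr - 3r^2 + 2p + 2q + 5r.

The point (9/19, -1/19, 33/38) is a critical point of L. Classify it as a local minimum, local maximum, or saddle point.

The Hessian is constant: H = [[-4, 2, 0], [2, -10, -4], [0, -4, -6]].
Leading principal minors: Δ₁ = -4, Δ₂ = 36, Δ₃ = -152.
The minors alternate sign starting negative (−, +, −), so H is negative definite: a local maximum.

local maximum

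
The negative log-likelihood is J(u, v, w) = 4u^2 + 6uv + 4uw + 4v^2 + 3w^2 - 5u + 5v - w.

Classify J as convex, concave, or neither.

convex

J is quadratic, so its Hessian is the constant matrix H = [[8, 6, 4], [6, 8, 0], [4, 0, 6]].
Leading principal minors: 8, 28, 40.
All positive ⇒ H ≻ 0 ⇒ convex.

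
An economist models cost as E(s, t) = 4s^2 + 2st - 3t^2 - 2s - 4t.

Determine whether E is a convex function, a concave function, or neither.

E is quadratic, so its Hessian is the constant matrix H = [[8, 2], [2, -6]].
det(H) = -52, tr(H) = 2.
det(H) < 0, so H is indefinite: neither convex nor concave.

neither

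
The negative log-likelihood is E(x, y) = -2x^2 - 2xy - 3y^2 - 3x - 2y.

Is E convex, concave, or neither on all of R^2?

E is quadratic, so its Hessian is the constant matrix H = [[-4, -2], [-2, -6]].
det(H) = 20, tr(H) = -10.
det(H) > 0 and tr(H) < 0, so H is negative definite everywhere: concave.

concave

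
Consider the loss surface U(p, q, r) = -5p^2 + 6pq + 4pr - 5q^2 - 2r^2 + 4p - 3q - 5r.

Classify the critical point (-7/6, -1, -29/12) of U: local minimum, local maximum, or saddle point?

local maximum

The Hessian is constant: H = [[-10, 6, 4], [6, -10, 0], [4, 0, -4]].
Leading principal minors: Δ₁ = -10, Δ₂ = 64, Δ₃ = -96.
The minors alternate sign starting negative (−, +, −), so H is negative definite: a local maximum.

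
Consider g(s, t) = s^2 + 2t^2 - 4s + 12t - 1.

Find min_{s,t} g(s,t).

-23

g(s,t) separates as P(s) + Q(t) − 1, so its minimum is min P + min Q − 1.
P'(s) = 2s - 4 vanishes at s ∈ {2}; Q'(t) = 4(t + 3) vanishes at t ∈ {-3}.
Local minima of P (where P''>0): P(2)=-4. Local minima of Q: Q(-3)=-18.
So the global minimum of g is P(2) + Q(-3) − 1 = -4 − 18 − 1 = -23, attained at (2, -3).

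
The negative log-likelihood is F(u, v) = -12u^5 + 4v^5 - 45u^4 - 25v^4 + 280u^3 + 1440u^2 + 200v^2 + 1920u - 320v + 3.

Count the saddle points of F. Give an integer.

8

F separates as a function of u plus a function of v, so ∇F=0 decouples.
∂F/∂u = -60(u - 4)(u + 1)(u + 2)(u + 4) = 0 at u ∈ {-4, -2, -1, 4}; ∂F/∂v = 20(v - 4)(v - 2)(v - 1)(v + 2) = 0 at v ∈ {-2, 1, 2, 4}.
The Hessian is diagonal: diag(F_uu, F_vv). Second derivatives: F_uu(-4)=2880, F_uu(-2)=-720, F_uu(-1)=900, F_uu(4)=-14400; F_vv(-2)=-1440, F_vv(1)=180, F_vv(2)=-160, F_vv(4)=720.
Saddle points occur where the two diagonal entries have opposite signs: (-4, -2), (-4, 2), (-2, 1), (-2, 4), (-1, -2), (-1, 2), (4, 1), (4, 4). Count: 8.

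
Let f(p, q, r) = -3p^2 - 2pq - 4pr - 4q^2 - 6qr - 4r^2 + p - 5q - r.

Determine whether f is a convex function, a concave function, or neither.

concave

f is quadratic, so its Hessian is the constant matrix H = [[-6, -2, -4], [-2, -8, -6], [-4, -6, -8]].
Leading principal minors: -6, 44, -104.
Signs alternate −, +, − ⇒ H ≺ 0 ⇒ concave.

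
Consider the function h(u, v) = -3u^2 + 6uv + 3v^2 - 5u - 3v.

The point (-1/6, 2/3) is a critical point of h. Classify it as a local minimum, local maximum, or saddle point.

saddle point

The Hessian of h is constant: H = [[-6, 6], [6, 6]].
det(H) = (-6)·6 − 6² = -72.
Since det(H) < 0, H is indefinite and the critical point is a saddle point.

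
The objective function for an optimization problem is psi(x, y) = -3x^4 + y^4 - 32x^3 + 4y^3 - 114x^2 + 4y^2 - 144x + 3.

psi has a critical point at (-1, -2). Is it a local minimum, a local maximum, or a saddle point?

The mixed partial ∂²psi/∂x∂y is 0, so the Hessian at any point is diag(psi_xx, psi_yy) = diag(-12(3x^2 + 16x + 19), 4(3y^2 + 6y + 2)).
At (-1, -2): H = diag(-72, 8).
The eigenvalues have opposite signs, so H is indefinite: a saddle point.

saddle point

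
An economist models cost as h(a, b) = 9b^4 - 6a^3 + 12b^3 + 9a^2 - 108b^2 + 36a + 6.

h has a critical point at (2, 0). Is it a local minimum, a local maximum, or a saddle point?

The mixed partial ∂²h/∂a∂b is 0, so the Hessian at any point is diag(h_aa, h_bb) = diag(18(-2a + 1), 36(3b^2 + 2b - 6)).
At (2, 0): H = diag(-54, -216).
Both eigenvalues are negative, so H is negative definite: a local maximum.

local maximum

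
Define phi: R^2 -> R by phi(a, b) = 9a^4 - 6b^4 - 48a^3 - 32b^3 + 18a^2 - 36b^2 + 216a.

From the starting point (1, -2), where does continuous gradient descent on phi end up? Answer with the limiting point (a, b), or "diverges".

phi is separable, so gradient descent decouples: a follows -∂phi/∂a, b follows -∂phi/∂b.
∂phi/∂a = 36(a - 3)(a - 2)(a + 1); at a=1 this is 144, so a decreases.
∂phi/∂b = -24b(b + 1)(b + 3); at b=-2 this is -48, so b increases.
a converges to its nearest critical value -1 (a local min of the a-part); b converges to -1. The iterate converges to (-1, -1).

(-1, -1)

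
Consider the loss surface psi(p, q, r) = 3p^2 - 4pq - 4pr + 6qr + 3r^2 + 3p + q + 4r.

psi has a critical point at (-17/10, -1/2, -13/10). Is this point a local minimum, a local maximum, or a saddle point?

saddle point

The Hessian is constant: H = [[6, -4, -4], [-4, 0, 6], [-4, 6, 6]].
Leading principal minors: Δ₁ = 6, Δ₂ = -16, Δ₃ = -120.
The minors fit neither the all-positive nor the alternating-sign pattern, so H is indefinite: a saddle point.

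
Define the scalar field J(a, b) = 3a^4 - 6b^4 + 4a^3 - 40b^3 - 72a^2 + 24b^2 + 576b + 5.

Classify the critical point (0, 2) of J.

local maximum

The mixed partial ∂²J/∂a∂b is 0, so the Hessian at any point is diag(J_aa, J_bb) = diag(12(3a^2 + 2a - 12), 24(-3b^2 - 10b + 2)).
At (0, 2): H = diag(-144, -720).
Both eigenvalues are negative, so H is negative definite: a local maximum.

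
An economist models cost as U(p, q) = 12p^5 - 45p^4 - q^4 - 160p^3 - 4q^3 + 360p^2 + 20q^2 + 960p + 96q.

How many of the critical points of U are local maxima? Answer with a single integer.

4

U separates as a function of p plus a function of q, so ∇U=0 decouples.
∂U/∂p = 60(p - 4)(p - 2)(p + 1)(p + 2) = 0 at p ∈ {-2, -1, 2, 4}; ∂U/∂q = -4(q - 3)(q + 2)(q + 4) = 0 at q ∈ {-4, -2, 3}.
The Hessian is diagonal: diag(U_pp, U_qq). Second derivatives: U_pp(-2)=-1440, U_pp(-1)=900, U_pp(2)=-1440, U_pp(4)=3600; U_qq(-4)=-56, U_qq(-2)=40, U_qq(3)=-140.
Local maxima occur where both diagonal entries negative: (-2, -4), (-2, 3), (2, -4), (2, 3). Count: 4.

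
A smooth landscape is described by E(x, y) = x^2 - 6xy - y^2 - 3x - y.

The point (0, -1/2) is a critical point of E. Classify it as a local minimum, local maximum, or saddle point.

The Hessian of E is constant: H = [[2, -6], [-6, -2]].
det(H) = 2·(-2) − (-6)² = -40.
Since det(H) < 0, H is indefinite and the critical point is a saddle point.

saddle point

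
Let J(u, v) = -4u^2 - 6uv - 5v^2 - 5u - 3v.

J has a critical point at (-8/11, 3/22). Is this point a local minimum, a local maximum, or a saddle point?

local maximum

The Hessian of J is constant: H = [[-8, -6], [-6, -10]].
det(H) = (-8)·(-10) − (-6)² = 44.
det(H) > 0 and tr(H) = -18 < 0, so H is negative definite and the point is a local maximum.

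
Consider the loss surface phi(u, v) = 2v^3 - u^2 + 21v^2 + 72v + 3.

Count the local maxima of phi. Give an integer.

1

phi separates as a function of u plus a function of v, so ∇phi=0 decouples.
∂phi/∂u = -2u = 0 at u ∈ {0}; ∂phi/∂v = 6(v + 3)(v + 4) = 0 at v ∈ {-4, -3}.
The Hessian is diagonal: diag(phi_uu, phi_vv). Second derivatives: phi_uu(0)=-2; phi_vv(-4)=-6, phi_vv(-3)=6.
Local maxima occur where both diagonal entries negative: (0, -4). Count: 1.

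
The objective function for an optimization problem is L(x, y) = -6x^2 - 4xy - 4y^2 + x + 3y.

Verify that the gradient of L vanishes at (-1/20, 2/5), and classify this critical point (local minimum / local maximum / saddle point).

∇L = (-12x - 4y + 1, -4x - 8y + 3); substituting (-1/20, 2/5) gives ∇L = (0, 0), so (-1/20, 2/5) is indeed a critical point.
The Hessian of L is constant: H = [[-12, -4], [-4, -8]].
det(H) = (-12)·(-8) − (-4)² = 80.
det(H) > 0 and tr(H) = -20 < 0, so H is negative definite and the point is a local maximum.

local maximum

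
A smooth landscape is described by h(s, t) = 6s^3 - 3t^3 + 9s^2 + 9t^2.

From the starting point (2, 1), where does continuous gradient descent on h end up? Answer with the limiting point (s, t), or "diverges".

(0, 0)

h is separable, so gradient descent decouples: s follows -∂h/∂s, t follows -∂h/∂t.
∂h/∂s = 18s(s + 1); at s=2 this is 108, so s decreases.
∂h/∂t = -9t(t - 2); at t=1 this is 9, so t decreases.
s converges to its nearest critical value 0 (a local min of the s-part); t converges to 0. The iterate converges to (0, 0).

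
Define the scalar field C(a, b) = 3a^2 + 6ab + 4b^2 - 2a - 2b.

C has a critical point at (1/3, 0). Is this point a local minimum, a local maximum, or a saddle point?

The Hessian of C is constant: H = [[6, 6], [6, 8]].
det(H) = 6·8 − 6² = 12.
det(H) > 0 and tr(H) = 14 > 0, so H is positive definite and the point is a local minimum.

local minimum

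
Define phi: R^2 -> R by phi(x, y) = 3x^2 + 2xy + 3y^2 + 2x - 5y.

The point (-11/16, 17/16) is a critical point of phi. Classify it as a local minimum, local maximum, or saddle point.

The Hessian of phi is constant: H = [[6, 2], [2, 6]].
det(H) = 6·6 − 2² = 32.
det(H) > 0 and tr(H) = 12 > 0, so H is positive definite and the point is a local minimum.

local minimum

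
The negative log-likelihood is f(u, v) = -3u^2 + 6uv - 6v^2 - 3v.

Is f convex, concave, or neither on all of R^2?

concave

f is quadratic, so its Hessian is the constant matrix H = [[-6, 6], [6, -12]].
det(H) = 36, tr(H) = -18.
det(H) > 0 and tr(H) < 0, so H is negative definite everywhere: concave.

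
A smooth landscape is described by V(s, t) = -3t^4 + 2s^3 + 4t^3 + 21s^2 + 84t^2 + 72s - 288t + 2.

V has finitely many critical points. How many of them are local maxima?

2

V separates as a function of s plus a function of t, so ∇V=0 decouples.
∂V/∂s = 6(s + 3)(s + 4) = 0 at s ∈ {-4, -3}; ∂V/∂t = -12(t - 3)(t - 2)(t + 4) = 0 at t ∈ {-4, 2, 3}.
The Hessian is diagonal: diag(V_ss, V_tt). Second derivatives: V_ss(-4)=-6, V_ss(-3)=6; V_tt(-4)=-504, V_tt(2)=72, V_tt(3)=-84.
Local maxima occur where both diagonal entries negative: (-4, -4), (-4, 3). Count: 2.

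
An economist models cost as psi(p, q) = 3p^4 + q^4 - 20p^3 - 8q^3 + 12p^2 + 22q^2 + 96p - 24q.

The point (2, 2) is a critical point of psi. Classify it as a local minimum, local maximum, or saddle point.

local maximum

The mixed partial ∂²psi/∂p∂q is 0, so the Hessian at any point is diag(psi_pp, psi_qq) = diag(12(3p^2 - 10p + 2), 4(3q^2 - 12q + 11)).
At (2, 2): H = diag(-72, -4).
Both eigenvalues are negative, so H is negative definite: a local maximum.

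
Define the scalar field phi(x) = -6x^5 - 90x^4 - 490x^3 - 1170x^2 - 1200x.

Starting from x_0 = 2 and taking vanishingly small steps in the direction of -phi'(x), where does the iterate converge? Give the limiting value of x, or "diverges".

phi'(x) = -30(x + 1)(x + 2)(x + 4)(x + 5), so phi'(2) = -15120.
Gradient descent moves in the -phi' direction, i.e. x is increasing.
There is no critical point above x=2, and phi' keeps the same sign, so the iterate runs off to +∞.

diverges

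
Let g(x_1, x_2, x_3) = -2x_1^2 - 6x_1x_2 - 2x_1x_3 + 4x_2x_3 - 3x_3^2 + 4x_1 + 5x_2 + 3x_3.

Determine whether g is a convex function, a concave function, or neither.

neither

g is quadratic, so its Hessian is the constant matrix H = [[-4, -6, -2], [-6, 0, 4], [-2, 4, -6]].
Leading principal minors: -4, -36, 376.
Neither pattern holds ⇒ H is indefinite ⇒ neither convex nor concave.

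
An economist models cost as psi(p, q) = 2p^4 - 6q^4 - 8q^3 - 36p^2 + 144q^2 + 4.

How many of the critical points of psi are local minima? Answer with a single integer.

psi separates as a function of p plus a function of q, so ∇psi=0 decouples.
∂psi/∂p = 8p(p - 3)(p + 3) = 0 at p ∈ {-3, 0, 3}; ∂psi/∂q = -24q(q - 3)(q + 4) = 0 at q ∈ {-4, 0, 3}.
The Hessian is diagonal: diag(psi_pp, psi_qq). Second derivatives: psi_pp(-3)=144, psi_pp(0)=-72, psi_pp(3)=144; psi_qq(-4)=-672, psi_qq(0)=288, psi_qq(3)=-504.
Local minima occur where both diagonal entries positive: (-3, 0), (3, 0). Count: 2.

2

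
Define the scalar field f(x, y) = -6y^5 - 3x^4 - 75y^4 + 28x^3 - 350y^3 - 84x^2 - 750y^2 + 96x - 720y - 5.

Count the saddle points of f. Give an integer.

6

f separates as a function of x plus a function of y, so ∇f=0 decouples.
∂f/∂x = -12(x - 4)(x - 2)(x - 1) = 0 at x ∈ {1, 2, 4}; ∂f/∂y = -30(y + 1)(y + 2)(y + 3)(y + 4) = 0 at y ∈ {-4, -3, -2, -1}.
The Hessian is diagonal: diag(f_xx, f_yy). Second derivatives: f_xx(1)=-36, f_xx(2)=24, f_xx(4)=-72; f_yy(-4)=180, f_yy(-3)=-60, f_yy(-2)=60, f_yy(-1)=-180.
Saddle points occur where the two diagonal entries have opposite signs: (1, -4), (1, -2), (2, -3), (2, -1), (4, -4), (4, -2). Count: 6.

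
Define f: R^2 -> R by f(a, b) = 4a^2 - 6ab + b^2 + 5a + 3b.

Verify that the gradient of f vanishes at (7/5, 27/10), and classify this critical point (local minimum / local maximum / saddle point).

saddle point

∇f = (8a - 6b + 5, -6a + 2b + 3); substituting (7/5, 27/10) gives ∇f = (0, 0), so (7/5, 27/10) is indeed a critical point.
The Hessian of f is constant: H = [[8, -6], [-6, 2]].
det(H) = 8·2 − (-6)² = -20.
Since det(H) < 0, H is indefinite and the critical point is a saddle point.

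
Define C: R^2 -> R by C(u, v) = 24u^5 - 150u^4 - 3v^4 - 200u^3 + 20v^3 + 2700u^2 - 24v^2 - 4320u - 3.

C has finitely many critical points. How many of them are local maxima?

C separates as a function of u plus a function of v, so ∇C=0 decouples.
∂C/∂u = 120(u - 4)(u - 3)(u - 1)(u + 3) = 0 at u ∈ {-3, 1, 3, 4}; ∂C/∂v = -12v(v - 4)(v - 1) = 0 at v ∈ {0, 1, 4}.
The Hessian is diagonal: diag(C_uu, C_vv). Second derivatives: C_uu(-3)=-20160, C_uu(1)=2880, C_uu(3)=-1440, C_uu(4)=2520; C_vv(0)=-48, C_vv(1)=36, C_vv(4)=-144.
Local maxima occur where both diagonal entries negative: (-3, 0), (-3, 4), (3, 0), (3, 4). Count: 4.

4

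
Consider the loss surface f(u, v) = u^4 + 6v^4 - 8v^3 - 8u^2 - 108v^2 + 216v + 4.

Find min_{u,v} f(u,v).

-930

f(u,v) separates as P(u) + Q(v) + 4, so its minimum is min P + min Q + 4.
P'(u) = 4u(u - 2)(u + 2) vanishes at u ∈ {-2, 0, 2}; Q'(v) = 24(v - 3)(v - 1)(v + 3) vanishes at v ∈ {-3, 1, 3}.
Local minima of P (where P''>0): P(-2)=-16, P(2)=-16. Local minima of Q: Q(-3)=-918, Q(3)=-54.
So the global minimum of f is P(-2) + Q(-3) + 4 = -16 − 918 + 4 = -930, attained at (-2, -3).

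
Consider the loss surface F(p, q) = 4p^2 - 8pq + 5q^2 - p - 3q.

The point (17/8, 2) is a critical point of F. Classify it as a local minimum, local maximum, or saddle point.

The Hessian of F is constant: H = [[8, -8], [-8, 10]].
det(H) = 8·10 − (-8)² = 16.
det(H) > 0 and tr(H) = 18 > 0, so H is positive definite and the point is a local minimum.

local minimum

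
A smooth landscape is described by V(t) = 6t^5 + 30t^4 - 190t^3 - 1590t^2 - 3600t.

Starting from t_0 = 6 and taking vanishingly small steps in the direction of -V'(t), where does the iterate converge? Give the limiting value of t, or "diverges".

5

V'(t) = 30(t - 5)(t + 2)(t + 3)(t + 4), so V'(6) = 21600.
Gradient descent moves in the -V' direction, i.e. t is decreasing.
The nearest critical point in that direction is t = 5, where V'' = 15120 > 0 (a local minimum). The iterate converges there.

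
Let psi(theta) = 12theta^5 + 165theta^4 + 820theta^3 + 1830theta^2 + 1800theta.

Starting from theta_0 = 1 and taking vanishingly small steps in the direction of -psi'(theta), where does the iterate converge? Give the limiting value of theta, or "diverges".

psi'(theta) = 60(theta + 1)(theta + 2)(theta + 3)(theta + 5), so psi'(1) = 8640.
Gradient descent moves in the -psi' direction, i.e. theta is decreasing.
The nearest critical point in that direction is theta = -1, where psi'' = 480 > 0 (a local minimum). The iterate converges there.

-1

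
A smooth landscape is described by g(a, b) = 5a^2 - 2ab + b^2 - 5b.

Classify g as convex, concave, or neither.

convex

g is quadratic, so its Hessian is the constant matrix H = [[10, -2], [-2, 2]].
det(H) = 16, tr(H) = 12.
det(H) > 0 and tr(H) > 0, so H is positive definite everywhere: convex.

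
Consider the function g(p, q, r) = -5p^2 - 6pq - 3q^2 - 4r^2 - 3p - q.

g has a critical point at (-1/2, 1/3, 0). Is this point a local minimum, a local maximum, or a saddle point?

The Hessian is constant: H = [[-10, -6, 0], [-6, -6, 0], [0, 0, -8]].
Leading principal minors: Δ₁ = -10, Δ₂ = 24, Δ₃ = -192.
The minors alternate sign starting negative (−, +, −), so H is negative definite: a local maximum.

local maximum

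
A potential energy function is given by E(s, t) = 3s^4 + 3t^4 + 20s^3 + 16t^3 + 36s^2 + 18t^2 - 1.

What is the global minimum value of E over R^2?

-28

E(s,t) separates as P(s) + Q(t) − 1, so its minimum is min P + min Q − 1.
P'(s) = 12s(s + 2)(s + 3) vanishes at s ∈ {-3, -2, 0}; Q'(t) = 12t(t + 1)(t + 3) vanishes at t ∈ {-3, -1, 0}.
Local minima of P (where P''>0): P(-3)=27, P(0)=0. Local minima of Q: Q(-3)=-27, Q(0)=0.
So the global minimum of E is P(0) + Q(-3) − 1 = 0 − 27 − 1 = -28, attained at (0, -3).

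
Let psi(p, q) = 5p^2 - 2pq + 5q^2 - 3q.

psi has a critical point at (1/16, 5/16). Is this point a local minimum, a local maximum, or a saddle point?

local minimum

The Hessian of psi is constant: H = [[10, -2], [-2, 10]].
det(H) = 10·10 − (-2)² = 96.
det(H) > 0 and tr(H) = 20 > 0, so H is positive definite and the point is a local minimum.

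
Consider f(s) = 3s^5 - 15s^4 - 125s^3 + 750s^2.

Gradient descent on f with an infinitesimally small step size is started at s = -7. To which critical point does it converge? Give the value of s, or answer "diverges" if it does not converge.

f'(s) = 15s(s - 5)(s - 4)(s + 5), so f'(-7) = 27720.
Gradient descent moves in the -f' direction, i.e. s is decreasing.
There is no critical point below s=-7, and f' keeps the same sign, so the iterate runs off to −∞.

diverges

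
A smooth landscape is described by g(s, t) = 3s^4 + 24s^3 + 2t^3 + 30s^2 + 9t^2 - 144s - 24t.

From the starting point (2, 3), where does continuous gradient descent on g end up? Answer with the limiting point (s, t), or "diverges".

(1, 1)

g is separable, so gradient descent decouples: s follows -∂g/∂s, t follows -∂g/∂t.
∂g/∂s = 12(s - 1)(s + 3)(s + 4); at s=2 this is 360, so s decreases.
∂g/∂t = 6(t - 1)(t + 4); at t=3 this is 84, so t decreases.
s converges to its nearest critical value 1 (a local min of the s-part); t converges to 1. The iterate converges to (1, 1).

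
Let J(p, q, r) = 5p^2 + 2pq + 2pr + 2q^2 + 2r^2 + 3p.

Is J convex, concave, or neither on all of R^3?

J is quadratic, so its Hessian is the constant matrix H = [[10, 2, 2], [2, 4, 0], [2, 0, 4]].
Leading principal minors: 10, 36, 128.
All positive ⇒ H ≻ 0 ⇒ convex.

convex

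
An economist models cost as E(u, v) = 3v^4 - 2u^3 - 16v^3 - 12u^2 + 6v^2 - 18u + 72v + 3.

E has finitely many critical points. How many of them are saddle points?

E separates as a function of u plus a function of v, so ∇E=0 decouples.
∂E/∂u = -6(u + 1)(u + 3) = 0 at u ∈ {-3, -1}; ∂E/∂v = 12(v - 3)(v - 2)(v + 1) = 0 at v ∈ {-1, 2, 3}.
The Hessian is diagonal: diag(E_uu, E_vv). Second derivatives: E_uu(-3)=12, E_uu(-1)=-12; E_vv(-1)=144, E_vv(2)=-36, E_vv(3)=48.
Saddle points occur where the two diagonal entries have opposite signs: (-3, 2), (-1, -1), (-1, 3). Count: 3.

3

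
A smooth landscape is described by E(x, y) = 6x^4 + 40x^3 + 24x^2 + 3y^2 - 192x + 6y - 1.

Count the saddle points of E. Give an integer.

1

E separates as a function of x plus a function of y, so ∇E=0 decouples.
∂E/∂x = 24(x - 1)(x + 2)(x + 4) = 0 at x ∈ {-4, -2, 1}; ∂E/∂y = 6(y + 1) = 0 at y ∈ {-1}.
The Hessian is diagonal: diag(E_xx, E_yy). Second derivatives: E_xx(-4)=240, E_xx(-2)=-144, E_xx(1)=360; E_yy(-1)=6.
Saddle points occur where the two diagonal entries have opposite signs: (-2, -1). Count: 1.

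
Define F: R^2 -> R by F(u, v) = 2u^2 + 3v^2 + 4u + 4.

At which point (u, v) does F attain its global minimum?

F(u,v) separates as P(u) + Q(v) + 4, so its minimum is min P + min Q + 4.
P'(u) = 4u + 4 vanishes at u ∈ {-1}; Q'(v) = 6v vanishes at v ∈ {0}.
Local minima of P (where P''>0): P(-1)=-2. Local minima of Q: Q(0)=0.
So the global minimum of F is P(-1) + Q(0) + 4 = -2 + 0 + 4 = 2, attained at (-1, 0).

(-1, 0)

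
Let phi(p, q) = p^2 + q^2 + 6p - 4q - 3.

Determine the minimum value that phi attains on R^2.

-16

phi(p,q) separates as A(p) + B(q) − 3, so its minimum is min A + min B − 3.
A'(p) = 2p + 6 vanishes at p ∈ {-3}; B'(q) = 2q - 4 vanishes at q ∈ {2}.
Local minima of A (where A''>0): A(-3)=-9. Local minima of B: B(2)=-4.
So the global minimum of phi is A(-3) + B(2) − 3 = -9 − 4 − 3 = -16, attained at (-3, 2).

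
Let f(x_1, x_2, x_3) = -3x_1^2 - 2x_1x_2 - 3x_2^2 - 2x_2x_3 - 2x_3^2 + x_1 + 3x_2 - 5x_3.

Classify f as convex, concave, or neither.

f is quadratic, so its Hessian is the constant matrix H = [[-6, -2, 0], [-2, -6, -2], [0, -2, -4]].
Leading principal minors: -6, 32, -104.
Signs alternate −, +, − ⇒ H ≺ 0 ⇒ concave.

concave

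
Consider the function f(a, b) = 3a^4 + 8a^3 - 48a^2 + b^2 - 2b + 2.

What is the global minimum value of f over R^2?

f(a,b) separates as P(a) + Q(b) + 2, so its minimum is min P + min Q + 2.
P'(a) = 12a(a - 2)(a + 4) vanishes at a ∈ {-4, 0, 2}; Q'(b) = 2b - 2 vanishes at b ∈ {1}.
Local minima of P (where P''>0): P(-4)=-512, P(2)=-80. Local minima of Q: Q(1)=-1.
So the global minimum of f is P(-4) + Q(1) + 2 = -512 − 1 + 2 = -511, attained at (-4, 1).

-511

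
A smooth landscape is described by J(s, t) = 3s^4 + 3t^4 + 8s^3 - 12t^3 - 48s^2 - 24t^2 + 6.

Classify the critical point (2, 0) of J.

The mixed partial ∂²J/∂s∂t is 0, so the Hessian at any point is diag(J_ss, J_tt) = diag(12(3s^2 + 4s - 8), 12(3t^2 - 6t - 4)).
At (2, 0): H = diag(144, -48).
The eigenvalues have opposite signs, so H is indefinite: a saddle point.

saddle point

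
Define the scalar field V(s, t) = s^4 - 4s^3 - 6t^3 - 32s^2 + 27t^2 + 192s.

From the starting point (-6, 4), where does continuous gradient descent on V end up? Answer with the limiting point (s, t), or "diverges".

diverges

V is separable, so gradient descent decouples: s follows -∂V/∂s, t follows -∂V/∂t.
∂V/∂s = 4(s - 4)(s - 3)(s + 4); at s=-6 this is -720, so s increases.
∂V/∂t = -18t(t - 3); at t=4 this is -72, so t increases.
The t-coordinate has no critical point in that direction and runs off to infinity.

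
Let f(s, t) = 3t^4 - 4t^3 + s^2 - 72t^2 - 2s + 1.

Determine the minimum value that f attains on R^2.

f(s,t) separates as P(s) + Q(t) + 1, so its minimum is min P + min Q + 1.
P'(s) = 2s - 2 vanishes at s ∈ {1}; Q'(t) = 12t(t - 4)(t + 3) vanishes at t ∈ {-3, 0, 4}.
Local minima of P (where P''>0): P(1)=-1. Local minima of Q: Q(-3)=-297, Q(4)=-640.
So the global minimum of f is P(1) + Q(4) + 1 = -1 − 640 + 1 = -640, attained at (1, 4).

-640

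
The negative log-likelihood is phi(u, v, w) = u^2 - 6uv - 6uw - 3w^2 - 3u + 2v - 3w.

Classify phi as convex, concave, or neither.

phi is quadratic, so its Hessian is the constant matrix H = [[2, -6, -6], [-6, 0, 0], [-6, 0, -6]].
Leading principal minors: 2, -36, 216.
Neither pattern holds ⇒ H is indefinite ⇒ neither convex nor concave.

neither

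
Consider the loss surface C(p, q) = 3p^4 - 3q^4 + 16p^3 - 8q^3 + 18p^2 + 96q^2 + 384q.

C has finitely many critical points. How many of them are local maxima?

C separates as a function of p plus a function of q, so ∇C=0 decouples.
∂C/∂p = 12p(p + 1)(p + 3) = 0 at p ∈ {-3, -1, 0}; ∂C/∂q = -12(q - 4)(q + 2)(q + 4) = 0 at q ∈ {-4, -2, 4}.
The Hessian is diagonal: diag(C_pp, C_qq). Second derivatives: C_pp(-3)=72, C_pp(-1)=-24, C_pp(0)=36; C_qq(-4)=-192, C_qq(-2)=144, C_qq(4)=-576.
Local maxima occur where both diagonal entries negative: (-1, -4), (-1, 4). Count: 2.

2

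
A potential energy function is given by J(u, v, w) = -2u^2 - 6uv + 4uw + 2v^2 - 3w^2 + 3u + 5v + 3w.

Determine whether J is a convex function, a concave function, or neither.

neither

J is quadratic, so its Hessian is the constant matrix H = [[-4, -6, 4], [-6, 4, 0], [4, 0, -6]].
Leading principal minors: -4, -52, 248.
Neither pattern holds ⇒ H is indefinite ⇒ neither convex nor concave.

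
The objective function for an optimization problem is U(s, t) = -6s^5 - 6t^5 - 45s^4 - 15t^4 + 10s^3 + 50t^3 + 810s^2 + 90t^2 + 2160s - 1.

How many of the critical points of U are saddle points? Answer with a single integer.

8

U separates as a function of s plus a function of t, so ∇U=0 decouples.
∂U/∂s = -30(s - 3)(s + 2)(s + 3)(s + 4) = 0 at s ∈ {-4, -3, -2, 3}; ∂U/∂t = -30t(t - 2)(t + 1)(t + 3) = 0 at t ∈ {-3, -1, 0, 2}.
The Hessian is diagonal: diag(U_ss, U_tt). Second derivatives: U_ss(-4)=420, U_ss(-3)=-180, U_ss(-2)=300, U_ss(3)=-6300; U_tt(-3)=900, U_tt(-1)=-180, U_tt(0)=180, U_tt(2)=-900.
Saddle points occur where the two diagonal entries have opposite signs: (-4, -1), (-4, 2), (-3, -3), (-3, 0), (-2, -1), (-2, 2), (3, -3), (3, 0). Count: 8.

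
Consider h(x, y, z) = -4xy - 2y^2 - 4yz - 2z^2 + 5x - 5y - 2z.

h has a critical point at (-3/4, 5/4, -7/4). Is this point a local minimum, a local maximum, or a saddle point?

saddle point

The Hessian is constant: H = [[0, -4, 0], [-4, -4, -4], [0, -4, -4]].
Leading principal minors: Δ₁ = 0, Δ₂ = -16, Δ₃ = 64.
The minors fit neither the all-positive nor the alternating-sign pattern, so H is indefinite: a saddle point.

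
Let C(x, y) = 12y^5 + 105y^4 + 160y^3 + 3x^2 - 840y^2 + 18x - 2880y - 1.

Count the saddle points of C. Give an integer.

2

C separates as a function of x plus a function of y, so ∇C=0 decouples.
∂C/∂x = 6(x + 3) = 0 at x ∈ {-3}; ∂C/∂y = 60(y - 2)(y + 2)(y + 3)(y + 4) = 0 at y ∈ {-4, -3, -2, 2}.
The Hessian is diagonal: diag(C_xx, C_yy). Second derivatives: C_xx(-3)=6; C_yy(-4)=-720, C_yy(-3)=300, C_yy(-2)=-480, C_yy(2)=7200.
Saddle points occur where the two diagonal entries have opposite signs: (-3, -4), (-3, -2). Count: 2.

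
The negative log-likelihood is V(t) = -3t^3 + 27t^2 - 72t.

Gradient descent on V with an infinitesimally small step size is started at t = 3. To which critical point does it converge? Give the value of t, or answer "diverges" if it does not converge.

2

V'(t) = -9(t - 4)(t - 2), so V'(3) = 9.
Gradient descent moves in the -V' direction, i.e. t is decreasing.
The nearest critical point in that direction is t = 2, where V'' = 18 > 0 (a local minimum). The iterate converges there.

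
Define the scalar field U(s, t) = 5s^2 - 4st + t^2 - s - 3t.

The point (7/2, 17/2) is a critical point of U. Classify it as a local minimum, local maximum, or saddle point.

The Hessian of U is constant: H = [[10, -4], [-4, 2]].
det(H) = 10·2 − (-4)² = 4.
det(H) > 0 and tr(H) = 12 > 0, so H is positive definite and the point is a local minimum.

local minimum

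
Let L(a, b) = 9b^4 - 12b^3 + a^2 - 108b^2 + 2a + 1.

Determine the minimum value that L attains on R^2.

-567

L(a,b) separates as P(a) + Q(b) + 1, so its minimum is min P + min Q + 1.
P'(a) = 2a + 2 vanishes at a ∈ {-1}; Q'(b) = 36b(b - 3)(b + 2) vanishes at b ∈ {-2, 0, 3}.
Local minima of P (where P''>0): P(-1)=-1. Local minima of Q: Q(-2)=-192, Q(3)=-567.
So the global minimum of L is P(-1) + Q(3) + 1 = -1 − 567 + 1 = -567, attained at (-1, 3).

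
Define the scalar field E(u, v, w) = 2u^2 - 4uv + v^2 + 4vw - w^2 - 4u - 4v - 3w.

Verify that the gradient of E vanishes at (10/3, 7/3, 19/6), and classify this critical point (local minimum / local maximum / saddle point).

saddle point

∇E = (4u - 4v - 4, -4u + 2v + 4w - 4, 4v - 2w - 3); substituting (10/3, 7/3, 19/6) gives ∇E = (0, 0, 0), so (10/3, 7/3, 19/6) is indeed a critical point.
The Hessian is constant: H = [[4, -4, 0], [-4, 2, 4], [0, 4, -2]].
Leading principal minors: Δ₁ = 4, Δ₂ = -8, Δ₃ = -48.
The minors fit neither the all-positive nor the alternating-sign pattern, so H is indefinite: a saddle point.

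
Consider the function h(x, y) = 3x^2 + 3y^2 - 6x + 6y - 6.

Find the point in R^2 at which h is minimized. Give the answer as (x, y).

h(x,y) separates as P(x) + Q(y) − 6, so its minimum is min P + min Q − 6.
P'(x) = 6x - 6 vanishes at x ∈ {1}; Q'(y) = 6y + 6 vanishes at y ∈ {-1}.
Local minima of P (where P''>0): P(1)=-3. Local minima of Q: Q(-1)=-3.
So the global minimum of h is P(1) + Q(-1) − 6 = -3 − 3 − 6 = -12, attained at (1, -1).

(1, -1)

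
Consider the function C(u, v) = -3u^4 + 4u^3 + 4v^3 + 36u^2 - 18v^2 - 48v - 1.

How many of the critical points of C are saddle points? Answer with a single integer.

C separates as a function of u plus a function of v, so ∇C=0 decouples.
∂C/∂u = -12u(u - 3)(u + 2) = 0 at u ∈ {-2, 0, 3}; ∂C/∂v = 12(v - 4)(v + 1) = 0 at v ∈ {-1, 4}.
The Hessian is diagonal: diag(C_uu, C_vv). Second derivatives: C_uu(-2)=-120, C_uu(0)=72, C_uu(3)=-180; C_vv(-1)=-60, C_vv(4)=60.
Saddle points occur where the two diagonal entries have opposite signs: (-2, 4), (0, -1), (3, 4). Count: 3.

3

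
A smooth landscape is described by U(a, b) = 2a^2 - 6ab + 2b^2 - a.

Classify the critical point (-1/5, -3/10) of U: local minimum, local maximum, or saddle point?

The Hessian of U is constant: H = [[4, -6], [-6, 4]].
det(H) = 4·4 − (-6)² = -20.
Since det(H) < 0, H is indefinite and the critical point is a saddle point.

saddle point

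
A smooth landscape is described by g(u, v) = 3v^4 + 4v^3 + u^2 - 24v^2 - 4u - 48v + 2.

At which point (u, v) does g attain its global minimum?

g(u,v) separates as P(u) + Q(v) + 2, so its minimum is min P + min Q + 2.
P'(u) = 2u - 4 vanishes at u ∈ {2}; Q'(v) = 12(v - 2)(v + 1)(v + 2) vanishes at v ∈ {-2, -1, 2}.
Local minima of P (where P''>0): P(2)=-4. Local minima of Q: Q(-2)=16, Q(2)=-112.
So the global minimum of g is P(2) + Q(2) + 2 = -4 − 112 + 2 = -114, attained at (2, 2).

(2, 2)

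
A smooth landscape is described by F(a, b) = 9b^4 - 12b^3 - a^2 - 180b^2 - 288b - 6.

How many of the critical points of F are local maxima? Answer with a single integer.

F separates as a function of a plus a function of b, so ∇F=0 decouples.
∂F/∂a = -2a = 0 at a ∈ {0}; ∂F/∂b = 36(b - 4)(b + 1)(b + 2) = 0 at b ∈ {-2, -1, 4}.
The Hessian is diagonal: diag(F_aa, F_bb). Second derivatives: F_aa(0)=-2; F_bb(-2)=216, F_bb(-1)=-180, F_bb(4)=1080.
Local maxima occur where both diagonal entries negative: (0, -1). Count: 1.

1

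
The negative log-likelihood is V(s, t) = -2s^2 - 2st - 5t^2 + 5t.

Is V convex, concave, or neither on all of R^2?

concave

V is quadratic, so its Hessian is the constant matrix H = [[-4, -2], [-2, -10]].
det(H) = 36, tr(H) = -14.
det(H) > 0 and tr(H) < 0, so H is negative definite everywhere: concave.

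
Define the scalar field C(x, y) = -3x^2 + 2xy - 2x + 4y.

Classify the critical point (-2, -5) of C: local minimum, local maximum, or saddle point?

saddle point

The Hessian of C is constant: H = [[-6, 2], [2, 0]].
det(H) = (-6)·0 − 2² = -4.
Since det(H) < 0, H is indefinite and the critical point is a saddle point.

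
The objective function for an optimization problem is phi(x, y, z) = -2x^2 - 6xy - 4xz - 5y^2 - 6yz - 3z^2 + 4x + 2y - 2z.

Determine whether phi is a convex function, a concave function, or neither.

phi is quadratic, so its Hessian is the constant matrix H = [[-4, -6, -4], [-6, -10, -6], [-4, -6, -6]].
Leading principal minors: -4, 4, -8.
Signs alternate −, +, − ⇒ H ≺ 0 ⇒ concave.

concave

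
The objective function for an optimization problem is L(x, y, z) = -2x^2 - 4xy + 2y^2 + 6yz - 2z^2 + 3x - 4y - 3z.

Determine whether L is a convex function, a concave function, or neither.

L is quadratic, so its Hessian is the constant matrix H = [[-4, -4, 0], [-4, 4, 6], [0, 6, -4]].
Leading principal minors: -4, -32, 272.
Neither pattern holds ⇒ H is indefinite ⇒ neither convex nor concave.

neither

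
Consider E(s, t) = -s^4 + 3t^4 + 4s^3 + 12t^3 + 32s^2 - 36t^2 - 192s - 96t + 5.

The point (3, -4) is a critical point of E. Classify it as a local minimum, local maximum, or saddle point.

The mixed partial ∂²E/∂s∂t is 0, so the Hessian at any point is diag(E_ss, E_tt) = diag(4(-3s^2 + 6s + 16), 36(t^2 + 2t - 2)).
At (3, -4): H = diag(28, 216).
Both eigenvalues are positive, so H is positive definite: a local minimum.

local minimum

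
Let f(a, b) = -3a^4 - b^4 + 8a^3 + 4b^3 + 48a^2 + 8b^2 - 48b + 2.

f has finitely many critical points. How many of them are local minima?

1

f separates as a function of a plus a function of b, so ∇f=0 decouples.
∂f/∂a = -12a(a - 4)(a + 2) = 0 at a ∈ {-2, 0, 4}; ∂f/∂b = -4(b - 3)(b - 2)(b + 2) = 0 at b ∈ {-2, 2, 3}.
The Hessian is diagonal: diag(f_aa, f_bb). Second derivatives: f_aa(-2)=-144, f_aa(0)=96, f_aa(4)=-288; f_bb(-2)=-80, f_bb(2)=16, f_bb(3)=-20.
Local minima occur where both diagonal entries positive: (0, 2). Count: 1.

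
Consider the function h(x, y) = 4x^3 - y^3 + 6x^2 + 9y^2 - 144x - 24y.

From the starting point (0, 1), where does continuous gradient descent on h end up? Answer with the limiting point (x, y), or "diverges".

(3, 2)

h is separable, so gradient descent decouples: x follows -∂h/∂x, y follows -∂h/∂y.
∂h/∂x = 12(x - 3)(x + 4); at x=0 this is -144, so x increases.
∂h/∂y = -3(y - 4)(y - 2); at y=1 this is -9, so y increases.
x converges to its nearest critical value 3 (a local min of the x-part); y converges to 2. The iterate converges to (3, 2).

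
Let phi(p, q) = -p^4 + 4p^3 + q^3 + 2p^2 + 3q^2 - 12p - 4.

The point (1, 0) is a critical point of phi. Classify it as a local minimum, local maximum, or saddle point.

The mixed partial ∂²phi/∂p∂q is 0, so the Hessian at any point is diag(phi_pp, phi_qq) = diag(4(-3p^2 + 6p + 1), 6(q + 1)).
At (1, 0): H = diag(16, 6).
Both eigenvalues are positive, so H is positive definite: a local minimum.

local minimum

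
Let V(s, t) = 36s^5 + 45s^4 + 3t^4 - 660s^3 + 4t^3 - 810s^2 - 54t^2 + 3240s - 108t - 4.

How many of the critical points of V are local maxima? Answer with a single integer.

2

V separates as a function of s plus a function of t, so ∇V=0 decouples.
∂V/∂s = 180(s - 3)(s - 1)(s + 2)(s + 3) = 0 at s ∈ {-3, -2, 1, 3}; ∂V/∂t = 12(t - 3)(t + 1)(t + 3) = 0 at t ∈ {-3, -1, 3}.
The Hessian is diagonal: diag(V_ss, V_tt). Second derivatives: V_ss(-3)=-4320, V_ss(-2)=2700, V_ss(1)=-4320, V_ss(3)=10800; V_tt(-3)=144, V_tt(-1)=-96, V_tt(3)=288.
Local maxima occur where both diagonal entries negative: (-3, -1), (1, -1). Count: 2.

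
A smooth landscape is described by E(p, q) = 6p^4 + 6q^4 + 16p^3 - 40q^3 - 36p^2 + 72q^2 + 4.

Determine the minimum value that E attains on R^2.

E(p,q) separates as A(p) + B(q) + 4, so its minimum is min A + min B + 4.
A'(p) = 24p(p - 1)(p + 3) vanishes at p ∈ {-3, 0, 1}; B'(q) = 24q(q - 3)(q - 2) vanishes at q ∈ {0, 2, 3}.
Local minima of A (where A''>0): A(-3)=-270, A(1)=-14. Local minima of B: B(0)=0, B(3)=54.
So the global minimum of E is A(-3) + B(0) + 4 = -270 + 0 + 4 = -266, attained at (-3, 0).

-266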